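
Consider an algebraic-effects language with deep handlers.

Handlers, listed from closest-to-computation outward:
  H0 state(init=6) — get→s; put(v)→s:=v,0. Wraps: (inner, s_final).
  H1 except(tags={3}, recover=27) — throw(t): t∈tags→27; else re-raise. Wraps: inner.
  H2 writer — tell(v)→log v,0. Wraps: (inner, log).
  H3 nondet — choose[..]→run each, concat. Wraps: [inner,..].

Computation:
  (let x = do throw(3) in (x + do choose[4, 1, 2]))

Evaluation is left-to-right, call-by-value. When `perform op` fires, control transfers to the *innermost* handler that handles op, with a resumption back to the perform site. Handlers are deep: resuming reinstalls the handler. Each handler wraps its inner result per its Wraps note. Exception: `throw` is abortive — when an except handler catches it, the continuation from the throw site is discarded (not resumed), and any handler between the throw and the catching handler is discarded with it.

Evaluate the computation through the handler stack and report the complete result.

Answer: [(27, ())]

Evaluation trace:
throw(3) @ H1 caught ⇒ 27
H2 returns (27, ())
H3 returns [(27, ())]
= [(27, ())]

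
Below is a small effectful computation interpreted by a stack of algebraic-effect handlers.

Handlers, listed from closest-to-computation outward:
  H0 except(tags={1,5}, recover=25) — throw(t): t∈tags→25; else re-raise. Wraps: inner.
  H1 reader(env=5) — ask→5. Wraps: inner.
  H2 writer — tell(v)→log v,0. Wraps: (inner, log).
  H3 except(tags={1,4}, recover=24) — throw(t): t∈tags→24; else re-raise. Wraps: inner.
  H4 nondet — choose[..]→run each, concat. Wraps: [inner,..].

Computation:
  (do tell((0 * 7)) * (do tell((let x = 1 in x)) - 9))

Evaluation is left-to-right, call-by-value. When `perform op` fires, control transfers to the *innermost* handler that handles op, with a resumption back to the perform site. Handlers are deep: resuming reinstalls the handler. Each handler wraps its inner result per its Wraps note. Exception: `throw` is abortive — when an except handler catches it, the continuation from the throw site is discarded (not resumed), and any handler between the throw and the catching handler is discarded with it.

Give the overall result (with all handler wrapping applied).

Answer: [(0, (0, 1))]

Evaluation trace:
tell(0) @ H2 ⇒ log+=0
tell(1) @ H2 ⇒ log+=1
H0 returns 0
H1 returns 0
H2 returns (0, (0, 1))
H3 returns (0, (0, 1))
H4 returns [(0, (0, 1))]
= [(0, (0, 1))]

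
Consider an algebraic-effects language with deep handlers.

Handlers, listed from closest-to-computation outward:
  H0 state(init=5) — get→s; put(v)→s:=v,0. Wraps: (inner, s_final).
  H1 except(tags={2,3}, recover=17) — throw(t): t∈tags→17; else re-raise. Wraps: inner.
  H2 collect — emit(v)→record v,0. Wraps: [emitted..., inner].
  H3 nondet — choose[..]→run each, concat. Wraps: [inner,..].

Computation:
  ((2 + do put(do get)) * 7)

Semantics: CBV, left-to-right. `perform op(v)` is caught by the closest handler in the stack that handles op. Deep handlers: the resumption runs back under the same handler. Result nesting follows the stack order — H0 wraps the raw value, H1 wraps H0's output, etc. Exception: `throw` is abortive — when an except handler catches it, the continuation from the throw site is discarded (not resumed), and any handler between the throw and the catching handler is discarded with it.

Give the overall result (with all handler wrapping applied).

Answer: [[(14, 5)]]

Evaluation trace:
get @ H0 ⇒ 5
put(5) @ H0 ⇒ s:=5
H0 returns (14, 5)
H1 returns (14, 5)
H2 returns [(14, 5)]
H3 returns [[(14, 5)]]
= [[(14, 5)]]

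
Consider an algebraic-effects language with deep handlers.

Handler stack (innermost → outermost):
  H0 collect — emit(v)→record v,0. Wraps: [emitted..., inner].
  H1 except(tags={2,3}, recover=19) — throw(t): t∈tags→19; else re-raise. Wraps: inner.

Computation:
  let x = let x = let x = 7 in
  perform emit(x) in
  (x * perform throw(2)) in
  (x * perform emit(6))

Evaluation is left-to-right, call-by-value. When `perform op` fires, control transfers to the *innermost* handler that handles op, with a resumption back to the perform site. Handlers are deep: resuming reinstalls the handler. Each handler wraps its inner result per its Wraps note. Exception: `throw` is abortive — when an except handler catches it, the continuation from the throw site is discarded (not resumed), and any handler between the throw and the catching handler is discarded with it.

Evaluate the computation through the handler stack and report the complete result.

Answer: 19

Working:
emit(7) @ H0 ⇒ out+=7
throw(2) @ H1 caught ⇒ 19
= 19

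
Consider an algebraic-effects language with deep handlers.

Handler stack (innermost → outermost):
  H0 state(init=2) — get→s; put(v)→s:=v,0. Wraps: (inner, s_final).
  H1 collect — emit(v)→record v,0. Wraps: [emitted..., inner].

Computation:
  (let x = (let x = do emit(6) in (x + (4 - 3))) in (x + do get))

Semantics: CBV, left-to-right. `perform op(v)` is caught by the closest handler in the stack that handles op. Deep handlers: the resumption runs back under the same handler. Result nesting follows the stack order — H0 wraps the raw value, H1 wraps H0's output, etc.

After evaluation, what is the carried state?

Answer: 2

Working:
emit(6) @ H1 ⇒ out+=6
get @ H0 ⇒ 2
H0 returns (3, 2)
H1 returns [6, (3, 2)]
= [6, (3, 2)]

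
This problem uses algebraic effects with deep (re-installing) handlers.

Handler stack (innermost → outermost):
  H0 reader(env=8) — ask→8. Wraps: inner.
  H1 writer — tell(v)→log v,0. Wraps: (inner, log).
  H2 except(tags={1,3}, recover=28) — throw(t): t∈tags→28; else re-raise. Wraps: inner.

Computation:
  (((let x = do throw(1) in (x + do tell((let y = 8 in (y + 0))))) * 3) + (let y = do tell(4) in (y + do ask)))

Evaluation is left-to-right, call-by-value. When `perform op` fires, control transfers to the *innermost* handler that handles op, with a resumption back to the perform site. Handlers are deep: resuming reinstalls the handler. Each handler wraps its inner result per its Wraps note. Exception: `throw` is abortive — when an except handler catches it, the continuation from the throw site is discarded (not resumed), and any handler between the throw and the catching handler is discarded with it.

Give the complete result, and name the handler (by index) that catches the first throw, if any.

Evaluation trace:
throw(1) @ H2 caught ⇒ 28
= 28

Answer: 28 ; first throw caught by: H2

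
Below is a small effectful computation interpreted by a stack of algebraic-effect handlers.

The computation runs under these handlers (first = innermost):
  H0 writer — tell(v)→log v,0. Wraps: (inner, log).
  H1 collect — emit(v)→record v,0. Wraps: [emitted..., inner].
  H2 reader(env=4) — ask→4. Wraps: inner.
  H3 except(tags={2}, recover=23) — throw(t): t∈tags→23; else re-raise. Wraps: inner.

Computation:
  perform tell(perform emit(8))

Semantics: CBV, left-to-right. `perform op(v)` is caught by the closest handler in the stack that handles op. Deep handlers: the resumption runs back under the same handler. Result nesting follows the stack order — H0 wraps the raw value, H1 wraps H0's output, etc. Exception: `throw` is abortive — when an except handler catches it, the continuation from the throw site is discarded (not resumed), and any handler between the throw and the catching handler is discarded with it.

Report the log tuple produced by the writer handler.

Step-by-step:
emit(8) @ H1 ⇒ out+=8
tell(0) @ H0 ⇒ log+=0
H0 returns (0, (0))
H1 returns [8, (0, (0))]
H2 returns [8, (0, (0))]
H3 returns [8, (0, (0))]
= [8, (0, (0))]

Answer: (0)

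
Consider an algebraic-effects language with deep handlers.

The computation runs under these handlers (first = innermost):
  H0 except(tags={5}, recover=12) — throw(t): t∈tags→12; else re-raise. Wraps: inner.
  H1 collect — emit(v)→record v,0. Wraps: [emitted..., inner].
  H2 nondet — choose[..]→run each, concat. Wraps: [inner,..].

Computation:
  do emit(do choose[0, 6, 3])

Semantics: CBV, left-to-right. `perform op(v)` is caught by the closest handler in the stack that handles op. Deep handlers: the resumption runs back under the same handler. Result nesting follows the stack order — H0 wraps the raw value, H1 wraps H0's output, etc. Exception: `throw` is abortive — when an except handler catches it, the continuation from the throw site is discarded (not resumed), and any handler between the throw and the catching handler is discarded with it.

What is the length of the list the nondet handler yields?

Step-by-step:
choose[0, 6, 3] @ H2
  branch[0] choose=0:
    emit(0) @ H1 ⇒ out+=0
    H0 returns 0
    H1 returns [0, 0]
    H2 returns [[0, 0]]
  branch[1] choose=6:
    emit(6) @ H1 ⇒ out+=6
    H0 returns 0
    H1 returns [6, 0]
    H2 returns [[6, 0]]
  branch[2] choose=3:
    emit(3) @ H1 ⇒ out+=3
    H0 returns 0
    H1 returns [3, 0]
    H2 returns [[3, 0]]
= [[0, 0], [6, 0], [3, 0]]

Answer: 3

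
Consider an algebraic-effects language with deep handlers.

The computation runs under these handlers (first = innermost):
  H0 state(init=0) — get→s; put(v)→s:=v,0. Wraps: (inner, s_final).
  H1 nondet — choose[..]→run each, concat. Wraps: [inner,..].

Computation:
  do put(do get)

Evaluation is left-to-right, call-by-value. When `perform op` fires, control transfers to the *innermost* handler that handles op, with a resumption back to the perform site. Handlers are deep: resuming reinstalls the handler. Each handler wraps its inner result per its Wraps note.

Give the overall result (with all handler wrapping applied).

Answer: [(0, 0)]

Working:
get @ H0 ⇒ 0
put(0) @ H0 ⇒ s:=0
H0 returns (0, 0)
H1 returns [(0, 0)]
= [(0, 0)]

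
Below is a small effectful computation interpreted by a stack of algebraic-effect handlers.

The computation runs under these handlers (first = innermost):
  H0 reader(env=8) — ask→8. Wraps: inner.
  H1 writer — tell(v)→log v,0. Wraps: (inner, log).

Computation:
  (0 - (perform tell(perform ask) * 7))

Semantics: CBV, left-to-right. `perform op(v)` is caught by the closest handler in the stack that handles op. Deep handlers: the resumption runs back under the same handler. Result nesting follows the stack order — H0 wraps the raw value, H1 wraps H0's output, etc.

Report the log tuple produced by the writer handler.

Evaluation trace:
ask @ H0 ⇒ 8
tell(8) @ H1 ⇒ log+=8
H0 returns 0
H1 returns (0, (8))
= (0, (8))

Answer: (8)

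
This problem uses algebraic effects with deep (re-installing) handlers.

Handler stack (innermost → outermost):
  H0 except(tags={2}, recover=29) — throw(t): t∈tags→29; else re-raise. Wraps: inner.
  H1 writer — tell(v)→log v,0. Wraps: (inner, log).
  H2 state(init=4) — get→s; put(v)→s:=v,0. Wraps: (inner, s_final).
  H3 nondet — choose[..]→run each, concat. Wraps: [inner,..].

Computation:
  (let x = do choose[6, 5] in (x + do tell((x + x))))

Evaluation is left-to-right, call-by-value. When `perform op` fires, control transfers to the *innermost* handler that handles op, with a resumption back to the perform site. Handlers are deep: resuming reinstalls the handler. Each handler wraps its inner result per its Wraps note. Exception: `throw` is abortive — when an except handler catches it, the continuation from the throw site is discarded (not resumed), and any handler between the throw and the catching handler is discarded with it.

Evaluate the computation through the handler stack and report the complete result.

Working:
choose[6, 5] @ H3
  branch[0] choose=6:
    tell(12) @ H1 ⇒ log+=12
    H0 returns 6
    H1 returns (6, (12))
    H2 returns ((6, (12)), 4)
    H3 returns [((6, (12)), 4)]
  branch[1] choose=5:
    tell(10) @ H1 ⇒ log+=10
    H0 returns 5
    H1 returns (5, (10))
    H2 returns ((5, (10)), 4)
    H3 returns [((5, (10)), 4)]
= [((6, (12)), 4), ((5, (10)), 4)]

Answer: [((6, (12)), 4), ((5, (10)), 4)]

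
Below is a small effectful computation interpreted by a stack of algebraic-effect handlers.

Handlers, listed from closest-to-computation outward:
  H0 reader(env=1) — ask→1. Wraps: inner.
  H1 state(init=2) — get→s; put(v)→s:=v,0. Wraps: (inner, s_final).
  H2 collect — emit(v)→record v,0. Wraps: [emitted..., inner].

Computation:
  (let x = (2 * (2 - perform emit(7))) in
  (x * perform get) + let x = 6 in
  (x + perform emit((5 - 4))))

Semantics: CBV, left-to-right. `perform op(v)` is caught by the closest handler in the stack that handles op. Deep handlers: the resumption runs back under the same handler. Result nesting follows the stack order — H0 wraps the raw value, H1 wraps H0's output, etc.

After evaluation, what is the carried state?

Answer: 2

Evaluation trace:
emit(7) @ H2 ⇒ out+=7
get @ H1 ⇒ 2
emit(1) @ H2 ⇒ out+=1
H0 returns 14
H1 returns (14, 2)
H2 returns [7, 1, (14, 2)]
= [7, 1, (14, 2)]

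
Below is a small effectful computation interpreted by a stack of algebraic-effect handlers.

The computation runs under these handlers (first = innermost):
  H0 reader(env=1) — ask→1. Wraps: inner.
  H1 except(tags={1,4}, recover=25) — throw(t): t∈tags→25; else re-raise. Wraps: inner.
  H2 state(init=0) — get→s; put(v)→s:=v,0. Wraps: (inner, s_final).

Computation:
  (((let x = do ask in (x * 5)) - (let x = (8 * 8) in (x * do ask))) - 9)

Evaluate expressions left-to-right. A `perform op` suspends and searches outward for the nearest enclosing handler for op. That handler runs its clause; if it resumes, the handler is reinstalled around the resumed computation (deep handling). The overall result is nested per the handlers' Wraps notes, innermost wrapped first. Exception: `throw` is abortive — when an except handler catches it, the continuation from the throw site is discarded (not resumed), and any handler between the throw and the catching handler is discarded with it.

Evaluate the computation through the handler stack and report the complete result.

Answer: (-68, 0)

Step-by-step:
ask @ H0 ⇒ 1
ask @ H0 ⇒ 1
H0 returns -68
H1 returns -68
H2 returns (-68, 0)
= (-68, 0)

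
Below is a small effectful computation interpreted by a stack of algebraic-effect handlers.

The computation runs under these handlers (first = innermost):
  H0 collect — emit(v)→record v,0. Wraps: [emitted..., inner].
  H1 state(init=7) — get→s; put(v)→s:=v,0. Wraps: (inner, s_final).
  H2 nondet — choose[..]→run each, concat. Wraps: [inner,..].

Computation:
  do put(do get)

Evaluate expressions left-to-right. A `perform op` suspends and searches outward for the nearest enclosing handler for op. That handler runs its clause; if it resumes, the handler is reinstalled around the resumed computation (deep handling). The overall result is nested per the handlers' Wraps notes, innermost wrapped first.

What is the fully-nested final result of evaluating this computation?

Evaluation trace:
get @ H1 ⇒ 7
put(7) @ H1 ⇒ s:=7
H0 returns [0]
H1 returns ([0], 7)
H2 returns [([0], 7)]
= [([0], 7)]

Answer: [([0], 7)]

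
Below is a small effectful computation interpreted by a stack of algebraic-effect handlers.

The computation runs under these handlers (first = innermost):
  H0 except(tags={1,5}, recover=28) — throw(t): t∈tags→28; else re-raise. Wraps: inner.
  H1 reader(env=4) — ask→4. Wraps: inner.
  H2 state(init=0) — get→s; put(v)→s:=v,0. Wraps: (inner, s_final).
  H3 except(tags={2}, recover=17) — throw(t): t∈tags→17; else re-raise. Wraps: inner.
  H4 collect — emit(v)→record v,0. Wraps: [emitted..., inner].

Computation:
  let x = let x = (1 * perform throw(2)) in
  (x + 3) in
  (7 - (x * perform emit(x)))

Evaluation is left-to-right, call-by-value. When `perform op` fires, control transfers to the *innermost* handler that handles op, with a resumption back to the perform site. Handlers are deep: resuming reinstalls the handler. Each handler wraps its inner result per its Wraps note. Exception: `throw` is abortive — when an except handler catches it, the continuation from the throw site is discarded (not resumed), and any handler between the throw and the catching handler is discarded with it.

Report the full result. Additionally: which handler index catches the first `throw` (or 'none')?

Working:
throw(2) @ H0 re-raised
throw(2) @ H3 caught ⇒ 17
H4 returns [17]
= [17]

Answer: [17] ; first throw caught by: H3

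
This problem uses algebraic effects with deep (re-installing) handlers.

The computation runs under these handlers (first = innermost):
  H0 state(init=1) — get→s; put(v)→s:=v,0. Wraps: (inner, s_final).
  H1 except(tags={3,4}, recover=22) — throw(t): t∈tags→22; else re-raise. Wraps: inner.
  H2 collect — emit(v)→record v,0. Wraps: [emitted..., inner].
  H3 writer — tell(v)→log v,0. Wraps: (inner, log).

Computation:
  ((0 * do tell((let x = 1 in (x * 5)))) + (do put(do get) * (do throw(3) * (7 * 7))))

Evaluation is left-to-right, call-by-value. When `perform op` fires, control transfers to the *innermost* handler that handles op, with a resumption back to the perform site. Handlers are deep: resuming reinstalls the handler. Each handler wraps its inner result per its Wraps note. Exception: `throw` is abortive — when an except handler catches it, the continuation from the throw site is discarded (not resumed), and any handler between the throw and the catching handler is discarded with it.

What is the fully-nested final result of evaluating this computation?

Step-by-step:
tell(5) @ H3 ⇒ log+=5
get @ H0 ⇒ 1
put(1) @ H0 ⇒ s:=1
throw(3) @ H1 caught ⇒ 22
H2 returns [22]
H3 returns ([22], (5))
= ([22], (5))

Answer: ([22], (5))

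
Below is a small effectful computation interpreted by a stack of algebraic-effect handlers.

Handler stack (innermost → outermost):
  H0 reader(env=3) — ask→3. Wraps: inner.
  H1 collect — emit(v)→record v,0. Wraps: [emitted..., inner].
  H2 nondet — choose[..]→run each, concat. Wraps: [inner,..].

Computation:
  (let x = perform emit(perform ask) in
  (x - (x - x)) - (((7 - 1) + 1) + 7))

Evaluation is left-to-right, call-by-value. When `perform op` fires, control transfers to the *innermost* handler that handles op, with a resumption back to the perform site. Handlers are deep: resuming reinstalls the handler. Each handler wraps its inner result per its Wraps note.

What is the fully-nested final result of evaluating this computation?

Working:
ask @ H0 ⇒ 3
emit(3) @ H1 ⇒ out+=3
H0 returns -14
H1 returns [3, -14]
H2 returns [[3, -14]]
= [[3, -14]]

Answer: [[3, -14]]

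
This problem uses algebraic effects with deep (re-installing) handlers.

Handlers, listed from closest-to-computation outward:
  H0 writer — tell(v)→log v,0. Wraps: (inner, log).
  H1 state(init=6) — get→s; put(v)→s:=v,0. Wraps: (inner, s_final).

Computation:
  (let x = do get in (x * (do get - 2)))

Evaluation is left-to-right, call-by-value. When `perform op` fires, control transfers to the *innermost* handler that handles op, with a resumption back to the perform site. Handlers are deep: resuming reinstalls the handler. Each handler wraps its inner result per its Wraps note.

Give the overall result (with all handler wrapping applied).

Evaluation trace:
get @ H1 ⇒ 6
get @ H1 ⇒ 6
H0 returns (24, ())
H1 returns ((24, ()), 6)
= ((24, ()), 6)

Answer: ((24, ()), 6)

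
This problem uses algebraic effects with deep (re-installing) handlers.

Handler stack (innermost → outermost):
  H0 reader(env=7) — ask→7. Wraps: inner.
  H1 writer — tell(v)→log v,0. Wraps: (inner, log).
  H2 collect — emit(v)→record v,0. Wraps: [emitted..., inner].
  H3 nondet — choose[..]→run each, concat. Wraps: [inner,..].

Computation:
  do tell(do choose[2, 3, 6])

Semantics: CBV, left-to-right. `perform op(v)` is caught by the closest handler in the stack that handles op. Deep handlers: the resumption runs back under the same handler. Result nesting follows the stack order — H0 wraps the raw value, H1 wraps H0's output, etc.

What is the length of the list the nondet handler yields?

Answer: 3

Step-by-step:
choose[2, 3, 6] @ H3
  branch[0] choose=2:
    tell(2) @ H1 ⇒ log+=2
    H0 returns 0
    H1 returns (0, (2))
    H2 returns [(0, (2))]
    H3 returns [[(0, (2))]]
  branch[1] choose=3:
    tell(3) @ H1 ⇒ log+=3
    H0 returns 0
    H1 returns (0, (3))
    H2 returns [(0, (3))]
    H3 returns [[(0, (3))]]
  branch[2] choose=6:
    tell(6) @ H1 ⇒ log+=6
    H0 returns 0
    H1 returns (0, (6))
    H2 returns [(0, (6))]
    H3 returns [[(0, (6))]]
= [[(0, (2))], [(0, (3))], [(0, (6))]]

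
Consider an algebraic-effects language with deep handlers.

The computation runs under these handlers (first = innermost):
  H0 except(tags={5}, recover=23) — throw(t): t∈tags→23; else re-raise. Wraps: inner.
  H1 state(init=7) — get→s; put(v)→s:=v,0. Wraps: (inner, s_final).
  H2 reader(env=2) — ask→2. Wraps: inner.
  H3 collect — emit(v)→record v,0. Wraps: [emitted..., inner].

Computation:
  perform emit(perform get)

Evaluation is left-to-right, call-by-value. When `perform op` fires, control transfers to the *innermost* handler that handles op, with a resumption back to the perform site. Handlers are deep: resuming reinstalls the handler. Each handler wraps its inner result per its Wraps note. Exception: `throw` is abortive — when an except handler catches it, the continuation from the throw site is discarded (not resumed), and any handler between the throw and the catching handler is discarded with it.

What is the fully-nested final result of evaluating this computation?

Working:
get @ H1 ⇒ 7
emit(7) @ H3 ⇒ out+=7
H0 returns 0
H1 returns (0, 7)
H2 returns (0, 7)
H3 returns [7, (0, 7)]
= [7, (0, 7)]

Answer: [7, (0, 7)]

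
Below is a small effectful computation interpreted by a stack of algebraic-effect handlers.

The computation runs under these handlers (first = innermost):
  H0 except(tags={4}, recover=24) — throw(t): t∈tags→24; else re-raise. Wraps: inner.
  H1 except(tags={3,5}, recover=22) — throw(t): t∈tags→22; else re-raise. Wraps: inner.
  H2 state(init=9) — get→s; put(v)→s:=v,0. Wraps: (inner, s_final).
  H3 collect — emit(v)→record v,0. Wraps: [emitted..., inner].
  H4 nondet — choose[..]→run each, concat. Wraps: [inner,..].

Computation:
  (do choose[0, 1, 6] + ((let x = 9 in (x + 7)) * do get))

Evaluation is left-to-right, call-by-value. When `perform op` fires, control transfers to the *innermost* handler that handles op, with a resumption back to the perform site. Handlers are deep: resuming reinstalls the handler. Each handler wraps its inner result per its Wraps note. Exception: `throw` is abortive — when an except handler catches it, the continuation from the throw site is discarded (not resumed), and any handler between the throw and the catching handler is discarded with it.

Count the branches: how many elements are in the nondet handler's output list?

Step-by-step:
choose[0, 1, 6] @ H4
  branch[0] choose=0:
    get @ H2 ⇒ 9
    H0 returns 144
    H1 returns 144
    H2 returns (144, 9)
    H3 returns [(144, 9)]
    H4 returns [[(144, 9)]]
  branch[1] choose=1:
    get @ H2 ⇒ 9
    H0 returns 145
    H1 returns 145
    H2 returns (145, 9)
    H3 returns [(145, 9)]
    H4 returns [[(145, 9)]]
  branch[2] choose=6:
    get @ H2 ⇒ 9
    H0 returns 150
    H1 returns 150
    H2 returns (150, 9)
    H3 returns [(150, 9)]
    H4 returns [[(150, 9)]]
= [[(144, 9)], [(145, 9)], [(150, 9)]]

Answer: 3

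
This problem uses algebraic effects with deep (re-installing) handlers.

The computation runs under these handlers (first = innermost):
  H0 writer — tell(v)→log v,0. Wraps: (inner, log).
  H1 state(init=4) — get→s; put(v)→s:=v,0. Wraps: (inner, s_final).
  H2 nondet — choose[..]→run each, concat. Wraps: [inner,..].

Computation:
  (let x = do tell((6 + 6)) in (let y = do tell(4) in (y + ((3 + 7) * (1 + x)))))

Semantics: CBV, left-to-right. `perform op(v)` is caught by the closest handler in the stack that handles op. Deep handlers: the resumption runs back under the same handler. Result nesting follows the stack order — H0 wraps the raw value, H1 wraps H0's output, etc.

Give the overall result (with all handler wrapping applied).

Working:
tell(12) @ H0 ⇒ log+=12
tell(4) @ H0 ⇒ log+=4
H0 returns (10, (12, 4))
H1 returns ((10, (12, 4)), 4)
H2 returns [((10, (12, 4)), 4)]
= [((10, (12, 4)), 4)]

Answer: [((10, (12, 4)), 4)]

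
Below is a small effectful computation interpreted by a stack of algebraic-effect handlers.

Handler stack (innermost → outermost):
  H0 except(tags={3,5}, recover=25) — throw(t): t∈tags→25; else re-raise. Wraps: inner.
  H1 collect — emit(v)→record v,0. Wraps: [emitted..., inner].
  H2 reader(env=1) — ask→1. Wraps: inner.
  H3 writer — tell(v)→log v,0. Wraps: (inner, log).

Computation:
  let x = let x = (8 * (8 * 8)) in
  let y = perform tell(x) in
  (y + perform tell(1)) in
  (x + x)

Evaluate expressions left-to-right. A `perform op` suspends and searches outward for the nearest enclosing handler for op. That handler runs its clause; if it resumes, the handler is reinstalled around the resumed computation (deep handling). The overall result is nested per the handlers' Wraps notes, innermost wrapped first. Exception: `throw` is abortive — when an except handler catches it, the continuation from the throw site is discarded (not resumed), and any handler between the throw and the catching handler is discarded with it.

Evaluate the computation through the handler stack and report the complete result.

Step-by-step:
tell(512) @ H3 ⇒ log+=512
tell(1) @ H3 ⇒ log+=1
H0 returns 0
H1 returns [0]
H2 returns [0]
H3 returns ([0], (512, 1))
= ([0], (512, 1))

Answer: ([0], (512, 1))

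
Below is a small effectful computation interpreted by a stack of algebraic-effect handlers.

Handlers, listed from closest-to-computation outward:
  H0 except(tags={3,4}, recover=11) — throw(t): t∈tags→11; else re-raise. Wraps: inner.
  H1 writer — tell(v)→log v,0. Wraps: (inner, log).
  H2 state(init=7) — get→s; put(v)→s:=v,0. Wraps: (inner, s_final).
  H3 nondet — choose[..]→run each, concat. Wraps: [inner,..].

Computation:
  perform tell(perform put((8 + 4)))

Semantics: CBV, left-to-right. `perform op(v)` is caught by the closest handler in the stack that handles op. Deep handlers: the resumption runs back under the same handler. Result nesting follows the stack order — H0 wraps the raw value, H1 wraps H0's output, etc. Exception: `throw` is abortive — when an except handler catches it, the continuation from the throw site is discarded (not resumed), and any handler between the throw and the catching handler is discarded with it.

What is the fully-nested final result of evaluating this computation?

Evaluation trace:
put(12) @ H2 ⇒ s:=12
tell(0) @ H1 ⇒ log+=0
H0 returns 0
H1 returns (0, (0))
H2 returns ((0, (0)), 12)
H3 returns [((0, (0)), 12)]
= [((0, (0)), 12)]

Answer: [((0, (0)), 12)]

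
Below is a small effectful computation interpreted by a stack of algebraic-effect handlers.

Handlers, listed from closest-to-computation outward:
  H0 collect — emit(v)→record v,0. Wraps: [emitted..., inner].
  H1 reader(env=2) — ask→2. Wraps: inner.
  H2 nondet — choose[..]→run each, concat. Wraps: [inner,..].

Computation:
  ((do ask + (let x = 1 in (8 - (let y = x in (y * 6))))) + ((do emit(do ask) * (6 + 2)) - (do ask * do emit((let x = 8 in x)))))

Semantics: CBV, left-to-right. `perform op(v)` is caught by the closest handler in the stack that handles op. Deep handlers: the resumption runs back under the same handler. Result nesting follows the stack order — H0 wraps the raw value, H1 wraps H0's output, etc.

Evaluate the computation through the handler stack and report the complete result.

Step-by-step:
ask @ H1 ⇒ 2
ask @ H1 ⇒ 2
emit(2) @ H0 ⇒ out+=2
ask @ H1 ⇒ 2
emit(8) @ H0 ⇒ out+=8
H0 returns [2, 8, 4]
H1 returns [2, 8, 4]
H2 returns [[2, 8, 4]]
= [[2, 8, 4]]

Answer: [[2, 8, 4]]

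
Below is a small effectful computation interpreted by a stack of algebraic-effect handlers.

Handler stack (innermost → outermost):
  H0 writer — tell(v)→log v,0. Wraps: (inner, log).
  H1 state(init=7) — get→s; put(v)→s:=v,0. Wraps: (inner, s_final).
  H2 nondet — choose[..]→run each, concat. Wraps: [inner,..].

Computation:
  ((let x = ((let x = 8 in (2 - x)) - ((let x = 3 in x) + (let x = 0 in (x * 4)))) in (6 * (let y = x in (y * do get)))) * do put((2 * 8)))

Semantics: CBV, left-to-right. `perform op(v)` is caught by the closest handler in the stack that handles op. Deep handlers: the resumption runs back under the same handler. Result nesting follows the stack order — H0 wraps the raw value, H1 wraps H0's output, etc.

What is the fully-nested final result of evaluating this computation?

Answer: [((0, ()), 16)]

Step-by-step:
get @ H1 ⇒ 7
put(16) @ H1 ⇒ s:=16
H0 returns (0, ())
H1 returns ((0, ()), 16)
H2 returns [((0, ()), 16)]
= [((0, ()), 16)]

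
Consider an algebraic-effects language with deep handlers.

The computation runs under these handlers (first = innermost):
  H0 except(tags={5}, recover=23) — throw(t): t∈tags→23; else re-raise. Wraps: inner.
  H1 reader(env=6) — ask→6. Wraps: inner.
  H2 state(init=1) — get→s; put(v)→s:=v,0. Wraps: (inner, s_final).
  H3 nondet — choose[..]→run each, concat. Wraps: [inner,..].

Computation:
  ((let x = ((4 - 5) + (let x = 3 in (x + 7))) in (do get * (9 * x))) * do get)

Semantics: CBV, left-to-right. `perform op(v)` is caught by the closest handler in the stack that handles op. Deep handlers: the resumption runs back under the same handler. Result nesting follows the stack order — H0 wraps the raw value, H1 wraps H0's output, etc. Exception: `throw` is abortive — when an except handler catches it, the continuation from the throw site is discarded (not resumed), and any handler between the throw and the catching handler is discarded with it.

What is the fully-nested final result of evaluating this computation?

Evaluation trace:
get @ H2 ⇒ 1
get @ H2 ⇒ 1
H0 returns 81
H1 returns 81
H2 returns (81, 1)
H3 returns [(81, 1)]
= [(81, 1)]

Answer: [(81, 1)]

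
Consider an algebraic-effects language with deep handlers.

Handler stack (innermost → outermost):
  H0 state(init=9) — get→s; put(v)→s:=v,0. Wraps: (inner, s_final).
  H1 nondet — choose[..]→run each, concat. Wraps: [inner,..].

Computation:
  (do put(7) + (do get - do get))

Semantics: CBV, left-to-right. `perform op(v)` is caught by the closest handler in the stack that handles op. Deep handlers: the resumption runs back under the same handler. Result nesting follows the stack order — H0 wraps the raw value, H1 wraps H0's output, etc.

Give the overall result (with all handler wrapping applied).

Answer: [(0, 7)]

Step-by-step:
put(7) @ H0 ⇒ s:=7
get @ H0 ⇒ 7
get @ H0 ⇒ 7
H0 returns (0, 7)
H1 returns [(0, 7)]
= [(0, 7)]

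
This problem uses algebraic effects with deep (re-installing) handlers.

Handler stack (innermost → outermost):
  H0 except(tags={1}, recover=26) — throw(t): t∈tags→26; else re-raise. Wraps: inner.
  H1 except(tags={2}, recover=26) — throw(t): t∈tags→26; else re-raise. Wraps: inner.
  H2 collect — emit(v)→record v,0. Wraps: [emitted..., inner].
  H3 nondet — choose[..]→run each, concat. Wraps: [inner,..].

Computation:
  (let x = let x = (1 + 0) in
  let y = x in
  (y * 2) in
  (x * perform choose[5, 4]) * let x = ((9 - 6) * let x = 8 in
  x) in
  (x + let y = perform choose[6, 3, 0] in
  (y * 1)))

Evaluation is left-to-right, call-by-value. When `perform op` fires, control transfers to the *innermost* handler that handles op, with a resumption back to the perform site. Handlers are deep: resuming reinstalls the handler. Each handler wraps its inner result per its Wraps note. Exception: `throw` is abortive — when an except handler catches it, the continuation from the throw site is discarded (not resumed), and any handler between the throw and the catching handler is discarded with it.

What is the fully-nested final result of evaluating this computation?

Working:
choose[5, 4] @ H3
  branch[0] choose=5:
    choose[6, 3, 0] @ H3
      branch[0] choose=6:
        H0 returns 300
        H1 returns 300
        H2 returns [300]
        H3 returns [[300]]
      branch[1] choose=3:
        H0 returns 270
        H1 returns 270
        H2 returns [270]
        H3 returns [[270]]
      branch[2] choose=0:
        H0 returns 240
        H1 returns 240
        H2 returns [240]
        H3 returns [[240]]
  branch[1] choose=4:
    choose[6, 3, 0] @ H3
      branch[0] choose=6:
        H0 returns 240
        H1 returns 240
        H2 returns [240]
        H3 returns [[240]]
      branch[1] choose=3:
        H0 returns 216
        H1 returns 216
        H2 returns [216]
        H3 returns [[216]]
      branch[2] choose=0:
        H0 returns 192
        H1 returns 192
        H2 returns [192]
        H3 returns [[192]]
= [[300], [270], [240], [240], [216], [192]]

Answer: [[300], [270], [240], [240], [216], [192]]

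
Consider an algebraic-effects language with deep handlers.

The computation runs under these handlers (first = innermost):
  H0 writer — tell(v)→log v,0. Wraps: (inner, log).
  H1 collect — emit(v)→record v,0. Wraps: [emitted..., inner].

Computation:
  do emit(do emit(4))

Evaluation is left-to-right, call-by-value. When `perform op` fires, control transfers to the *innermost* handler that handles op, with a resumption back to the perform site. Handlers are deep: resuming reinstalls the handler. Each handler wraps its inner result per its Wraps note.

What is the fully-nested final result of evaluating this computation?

Answer: [4, 0, (0, ())]

Evaluation trace:
emit(4) @ H1 ⇒ out+=4
emit(0) @ H1 ⇒ out+=0
H0 returns (0, ())
H1 returns [4, 0, (0, ())]
= [4, 0, (0, ())]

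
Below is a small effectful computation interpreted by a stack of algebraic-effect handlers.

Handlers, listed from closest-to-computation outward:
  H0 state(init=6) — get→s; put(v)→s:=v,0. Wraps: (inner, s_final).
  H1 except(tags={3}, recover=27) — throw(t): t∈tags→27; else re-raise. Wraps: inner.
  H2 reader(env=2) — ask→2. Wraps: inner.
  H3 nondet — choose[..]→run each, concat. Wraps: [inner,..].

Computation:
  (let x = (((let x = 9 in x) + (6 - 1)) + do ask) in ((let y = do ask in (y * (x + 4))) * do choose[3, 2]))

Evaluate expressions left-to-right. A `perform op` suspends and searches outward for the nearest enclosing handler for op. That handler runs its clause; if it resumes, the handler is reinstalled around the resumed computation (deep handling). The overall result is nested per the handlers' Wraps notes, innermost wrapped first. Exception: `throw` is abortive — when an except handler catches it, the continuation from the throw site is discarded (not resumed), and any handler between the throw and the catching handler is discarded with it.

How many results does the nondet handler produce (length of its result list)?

Working:
ask @ H2 ⇒ 2
ask @ H2 ⇒ 2
choose[3, 2] @ H3
  branch[0] choose=3:
    H0 returns (120, 6)
    H1 returns (120, 6)
    H2 returns (120, 6)
    H3 returns [(120, 6)]
  branch[1] choose=2:
    H0 returns (80, 6)
    H1 returns (80, 6)
    H2 returns (80, 6)
    H3 returns [(80, 6)]
= [(120, 6), (80, 6)]

Answer: 2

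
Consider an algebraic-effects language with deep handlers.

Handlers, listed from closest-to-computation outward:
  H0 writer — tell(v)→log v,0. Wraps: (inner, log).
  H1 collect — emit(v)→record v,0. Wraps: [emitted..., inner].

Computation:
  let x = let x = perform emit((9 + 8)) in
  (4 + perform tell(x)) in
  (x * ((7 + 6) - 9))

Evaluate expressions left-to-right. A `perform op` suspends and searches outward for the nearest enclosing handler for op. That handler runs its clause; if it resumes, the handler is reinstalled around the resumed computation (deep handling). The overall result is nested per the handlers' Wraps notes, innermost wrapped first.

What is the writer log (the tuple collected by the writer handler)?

Answer: (0)

Step-by-step:
emit(17) @ H1 ⇒ out+=17
tell(0) @ H0 ⇒ log+=0
H0 returns (16, (0))
H1 returns [17, (16, (0))]
= [17, (16, (0))]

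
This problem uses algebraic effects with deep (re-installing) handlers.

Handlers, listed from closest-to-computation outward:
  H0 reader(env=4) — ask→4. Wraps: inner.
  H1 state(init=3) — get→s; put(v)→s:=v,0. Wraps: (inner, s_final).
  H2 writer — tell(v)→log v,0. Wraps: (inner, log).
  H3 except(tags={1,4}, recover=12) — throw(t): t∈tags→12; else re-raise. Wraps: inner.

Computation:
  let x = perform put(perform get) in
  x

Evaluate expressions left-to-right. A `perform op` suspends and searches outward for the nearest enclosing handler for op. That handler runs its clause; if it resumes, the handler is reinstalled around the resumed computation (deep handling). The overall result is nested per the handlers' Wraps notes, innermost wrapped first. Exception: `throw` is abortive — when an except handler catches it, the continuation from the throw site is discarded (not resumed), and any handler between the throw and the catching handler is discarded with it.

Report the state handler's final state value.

Working:
get @ H1 ⇒ 3
put(3) @ H1 ⇒ s:=3
H0 returns 0
H1 returns (0, 3)
H2 returns ((0, 3), ())
H3 returns ((0, 3), ())
= ((0, 3), ())

Answer: 3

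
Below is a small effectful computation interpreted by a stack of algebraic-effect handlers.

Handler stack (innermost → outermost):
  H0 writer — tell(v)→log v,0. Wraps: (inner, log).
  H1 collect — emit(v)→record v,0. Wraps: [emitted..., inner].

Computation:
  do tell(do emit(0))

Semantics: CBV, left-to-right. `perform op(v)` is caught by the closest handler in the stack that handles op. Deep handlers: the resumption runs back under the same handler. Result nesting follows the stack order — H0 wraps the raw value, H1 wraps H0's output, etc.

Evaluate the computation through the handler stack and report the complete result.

Working:
emit(0) @ H1 ⇒ out+=0
tell(0) @ H0 ⇒ log+=0
H0 returns (0, (0))
H1 returns [0, (0, (0))]
= [0, (0, (0))]

Answer: [0, (0, (0))]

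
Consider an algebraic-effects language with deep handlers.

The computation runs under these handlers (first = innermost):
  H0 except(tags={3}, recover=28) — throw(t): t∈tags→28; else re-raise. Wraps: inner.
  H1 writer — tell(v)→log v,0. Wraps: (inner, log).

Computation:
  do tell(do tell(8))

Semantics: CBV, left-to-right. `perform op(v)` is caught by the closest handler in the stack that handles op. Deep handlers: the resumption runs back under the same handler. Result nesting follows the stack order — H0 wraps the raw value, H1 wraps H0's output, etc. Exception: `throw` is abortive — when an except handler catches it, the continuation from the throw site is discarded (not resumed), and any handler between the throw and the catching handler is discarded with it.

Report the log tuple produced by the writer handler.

Answer: (8, 0)

Step-by-step:
tell(8) @ H1 ⇒ log+=8
tell(0) @ H1 ⇒ log+=0
H0 returns 0
H1 returns (0, (8, 0))
= (0, (8, 0))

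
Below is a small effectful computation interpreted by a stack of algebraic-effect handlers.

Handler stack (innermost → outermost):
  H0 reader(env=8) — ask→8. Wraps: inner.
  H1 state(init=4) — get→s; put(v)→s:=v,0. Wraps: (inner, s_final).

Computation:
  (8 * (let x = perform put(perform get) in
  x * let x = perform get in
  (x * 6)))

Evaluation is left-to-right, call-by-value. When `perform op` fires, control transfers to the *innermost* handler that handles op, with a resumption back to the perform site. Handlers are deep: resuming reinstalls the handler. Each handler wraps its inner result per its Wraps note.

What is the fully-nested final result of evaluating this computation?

Step-by-step:
get @ H1 ⇒ 4
put(4) @ H1 ⇒ s:=4
get @ H1 ⇒ 4
H0 returns 0
H1 returns (0, 4)
= (0, 4)

Answer: (0, 4)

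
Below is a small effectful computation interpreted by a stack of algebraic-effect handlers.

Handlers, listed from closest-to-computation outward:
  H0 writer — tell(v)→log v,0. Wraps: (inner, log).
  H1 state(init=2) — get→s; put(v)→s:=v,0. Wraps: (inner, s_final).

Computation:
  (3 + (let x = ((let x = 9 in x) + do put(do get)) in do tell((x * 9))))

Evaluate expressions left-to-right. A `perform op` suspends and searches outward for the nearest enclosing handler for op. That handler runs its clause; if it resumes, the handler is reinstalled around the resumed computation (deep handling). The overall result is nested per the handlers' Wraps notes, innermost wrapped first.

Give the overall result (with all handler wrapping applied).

Answer: ((3, (81)), 2)

Step-by-step:
get @ H1 ⇒ 2
put(2) @ H1 ⇒ s:=2
tell(81) @ H0 ⇒ log+=81
H0 returns (3, (81))
H1 returns ((3, (81)), 2)
= ((3, (81)), 2)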